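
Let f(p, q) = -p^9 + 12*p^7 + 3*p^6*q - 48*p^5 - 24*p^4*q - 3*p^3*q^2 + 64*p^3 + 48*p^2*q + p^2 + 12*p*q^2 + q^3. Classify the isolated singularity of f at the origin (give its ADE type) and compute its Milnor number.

The Hessian of f at 0 is [[2, 0], [0, 0]] with rank 1, so corank 1. A Groebner basis of the Jacobian ideal J(f) in C{p,q} is {q^2, p}; counting standard monomials gives mu = 2. Corank 1: A-series; mu = 2 gives A_2.

Type A_{2}, Milnor number mu = 2.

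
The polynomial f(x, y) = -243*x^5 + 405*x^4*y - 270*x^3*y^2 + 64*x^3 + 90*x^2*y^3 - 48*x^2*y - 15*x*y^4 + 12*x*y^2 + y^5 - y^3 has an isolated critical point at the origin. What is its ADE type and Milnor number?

Type E_{8}, Milnor number mu = 8.

The Hessian of f at 0 is [[0, 0], [0, 0]] with rank 0, so corank 2. A Groebner basis of the Jacobian ideal J(f) in C{x,y} is {y^5, x*y^3 - 13*y^4/48, x^2 - x*y/2 + y^2/16}; counting standard monomials gives mu = 8. Corank 2; j^3 = (4*x - y)^3 is a perfect cube, so E-series; the 5-jet and mu = 8 give E_8.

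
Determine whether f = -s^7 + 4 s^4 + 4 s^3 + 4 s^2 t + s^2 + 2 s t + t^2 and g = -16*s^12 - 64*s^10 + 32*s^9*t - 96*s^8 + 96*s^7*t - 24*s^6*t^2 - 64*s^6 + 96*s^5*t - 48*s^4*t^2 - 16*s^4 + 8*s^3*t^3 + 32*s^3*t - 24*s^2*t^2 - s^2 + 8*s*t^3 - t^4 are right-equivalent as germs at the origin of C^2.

No.

The Hessian of f at 0 is [[2, 2], [2, 2]] with rank 1, so corank 1. A Groebner basis of the Jacobian ideal J(f) in C{s,t} is {7*s*t/6 - 5*s/24 + t^4 + 2*t^3/3 + 3*t^2/4 - 5*t/24, s*t^2 - 2*s*t/3 + s/12 + t^3/3 - t^2/2 + t/12, s^2 + s/2 + t/2}; counting standard monomials gives mu = 6. Corank 1: A-series; mu = 6 gives A_6. The Hessian of g at 0 is [[-2, 0], [0, 0]] with rank 1, so corank 1. A Groebner basis of the Jacobian ideal J(g) in C{s,t} is {t^3, s}; counting standard monomials gives mu = 3. Corank 1: A-series; mu = 3 gives A_3. f is A_6 but g is A_3, hence not right-equivalent.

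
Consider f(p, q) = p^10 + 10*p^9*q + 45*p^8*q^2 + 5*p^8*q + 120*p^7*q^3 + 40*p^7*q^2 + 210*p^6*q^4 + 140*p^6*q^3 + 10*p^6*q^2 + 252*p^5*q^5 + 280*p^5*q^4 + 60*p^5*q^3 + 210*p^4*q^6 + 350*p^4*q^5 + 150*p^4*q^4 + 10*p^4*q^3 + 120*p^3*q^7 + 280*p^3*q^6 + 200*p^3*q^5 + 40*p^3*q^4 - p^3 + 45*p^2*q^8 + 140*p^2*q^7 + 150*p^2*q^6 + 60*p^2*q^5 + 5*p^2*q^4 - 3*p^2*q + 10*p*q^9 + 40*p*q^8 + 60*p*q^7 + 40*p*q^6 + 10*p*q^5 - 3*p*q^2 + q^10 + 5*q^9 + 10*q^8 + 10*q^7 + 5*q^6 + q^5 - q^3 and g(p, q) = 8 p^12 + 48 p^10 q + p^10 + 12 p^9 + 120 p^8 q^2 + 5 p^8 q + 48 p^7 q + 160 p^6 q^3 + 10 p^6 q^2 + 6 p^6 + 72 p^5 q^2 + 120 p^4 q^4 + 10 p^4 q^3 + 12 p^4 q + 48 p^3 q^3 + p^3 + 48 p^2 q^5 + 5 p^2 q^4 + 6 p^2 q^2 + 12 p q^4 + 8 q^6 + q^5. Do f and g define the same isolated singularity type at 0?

Yes.

The Hessian of f at 0 is [[0, 0], [0, 0]] with rank 0, so corank 2. A Groebner basis of the Jacobian ideal J(f) in C{p,q} is {q^4, p^2 + 2*p*q + q^2}; counting standard monomials gives mu = 8. Corank 2; j^3 = -(p + q)^3 is a perfect cube, so E-series; the 5-jet and mu = 8 give E_8. The Hessian of g at 0 is [[0, 0], [0, 0]] with rank 0, so corank 2. A Groebner basis of the Jacobian ideal J(g) in C{p,q} is {q^4, p^3, p^2/4 + p*q^2}; counting standard monomials gives mu = 8. Corank 2; j^3 = p^3 is a perfect cube, so E-series; the 5-jet and mu = 8 give E_8. Both have type E_8, hence right-equivalent.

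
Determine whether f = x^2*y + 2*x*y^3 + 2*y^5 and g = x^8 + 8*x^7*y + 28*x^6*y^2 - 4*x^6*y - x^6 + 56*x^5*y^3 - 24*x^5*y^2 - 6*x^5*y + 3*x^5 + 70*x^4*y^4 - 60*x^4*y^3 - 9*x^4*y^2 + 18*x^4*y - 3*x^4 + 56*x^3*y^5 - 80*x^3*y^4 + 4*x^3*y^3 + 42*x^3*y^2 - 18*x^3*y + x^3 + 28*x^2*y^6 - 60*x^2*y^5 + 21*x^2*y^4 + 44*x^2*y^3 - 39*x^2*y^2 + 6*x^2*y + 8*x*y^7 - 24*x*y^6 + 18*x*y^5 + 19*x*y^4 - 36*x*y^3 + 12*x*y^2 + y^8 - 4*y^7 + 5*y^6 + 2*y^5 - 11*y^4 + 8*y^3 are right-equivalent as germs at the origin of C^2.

No.

The Hessian of f at 0 has rank 0. Corank 2; j^3 = x^2*y has shape L^2 M (L != M), so D-series; mu = 6 gives D_6. The Hessian of g at 0 has rank 0. Corank 2; j^3 = (x + 2*y)^3 is a perfect cube, so E-series; the 4-jet and mu = 6 give E_6. f is D_6 but g is E_6, hence not right-equivalent.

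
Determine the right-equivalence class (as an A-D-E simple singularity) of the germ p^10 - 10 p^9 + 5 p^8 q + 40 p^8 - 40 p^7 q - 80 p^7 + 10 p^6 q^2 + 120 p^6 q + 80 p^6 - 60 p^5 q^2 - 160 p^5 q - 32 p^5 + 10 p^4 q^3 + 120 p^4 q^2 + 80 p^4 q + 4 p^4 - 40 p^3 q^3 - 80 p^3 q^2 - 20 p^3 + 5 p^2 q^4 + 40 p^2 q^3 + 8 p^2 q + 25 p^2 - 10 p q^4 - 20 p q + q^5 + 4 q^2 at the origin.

The Hessian of f at 0 has rank 1. Corank 1: A-series; mu = 4 gives A_4.

A_{4}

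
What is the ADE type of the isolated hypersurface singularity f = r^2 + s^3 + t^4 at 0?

The Hessian of f at 0 is [[0, 0, 0], [0, 0, 0], [0, 0, 2]] with rank 1, so corank 2. A Groebner basis of the Jacobian ideal J(f) in C{s,t,r} is {t^3, s^2, r}; counting standard monomials gives mu = 6. Corank 2; j^3 = s^3 is a perfect cube, so E-series; the 4-jet and mu = 6 give E_6.

E_6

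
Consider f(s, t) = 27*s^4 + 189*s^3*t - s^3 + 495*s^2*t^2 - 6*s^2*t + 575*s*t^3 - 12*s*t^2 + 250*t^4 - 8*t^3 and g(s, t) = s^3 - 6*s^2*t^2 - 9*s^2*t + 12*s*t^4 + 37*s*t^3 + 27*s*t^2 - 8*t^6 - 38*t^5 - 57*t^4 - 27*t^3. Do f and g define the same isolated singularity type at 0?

Yes.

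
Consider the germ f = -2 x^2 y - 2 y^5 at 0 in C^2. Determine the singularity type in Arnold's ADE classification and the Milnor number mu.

Type D_6, Milnor number mu = 6.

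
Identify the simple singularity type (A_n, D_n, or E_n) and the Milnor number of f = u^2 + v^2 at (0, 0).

The Hessian of f at 0 has rank 2. Corank 0: nondegenerate Morse point, so A_1.

Type A_1, Milnor number mu = 1.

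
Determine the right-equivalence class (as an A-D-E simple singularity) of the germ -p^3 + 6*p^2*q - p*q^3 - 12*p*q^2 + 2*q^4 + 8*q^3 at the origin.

E_{7}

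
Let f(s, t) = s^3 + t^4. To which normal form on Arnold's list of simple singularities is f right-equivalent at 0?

E_{6}

The Hessian of f at 0 has rank 0. Corank 2; j^3 = s^3 is a perfect cube, so E-series; the 4-jet and mu = 6 give E_6.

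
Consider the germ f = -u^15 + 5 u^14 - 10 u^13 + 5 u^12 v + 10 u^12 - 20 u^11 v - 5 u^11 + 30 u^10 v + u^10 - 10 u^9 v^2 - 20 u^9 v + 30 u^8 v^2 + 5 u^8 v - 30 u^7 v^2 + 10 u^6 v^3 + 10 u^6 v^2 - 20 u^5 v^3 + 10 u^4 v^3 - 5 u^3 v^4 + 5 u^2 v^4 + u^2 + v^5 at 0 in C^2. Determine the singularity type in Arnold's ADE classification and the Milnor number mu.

Type A4, Milnor number mu = 4.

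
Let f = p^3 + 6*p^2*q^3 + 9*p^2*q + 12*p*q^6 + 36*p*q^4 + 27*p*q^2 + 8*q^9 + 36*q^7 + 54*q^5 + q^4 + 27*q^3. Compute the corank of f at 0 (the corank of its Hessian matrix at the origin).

The Hessian at 0 is [[0, 0], [0, 0]] of rank 0; hence corank 2.

2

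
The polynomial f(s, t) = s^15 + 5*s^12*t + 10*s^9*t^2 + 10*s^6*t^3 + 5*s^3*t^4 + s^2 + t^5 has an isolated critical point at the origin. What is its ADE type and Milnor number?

The Hessian of f at 0 has rank 1. Corank 1: A-series; mu = 4 gives A_4.

Type A4, Milnor number mu = 4.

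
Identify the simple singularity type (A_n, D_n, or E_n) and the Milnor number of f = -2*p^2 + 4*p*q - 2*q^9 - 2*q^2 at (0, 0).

The Hessian of f at 0 has rank 1. Corank 1: A-series; mu = 8 gives A_8.

Type A_8, Milnor number mu = 8.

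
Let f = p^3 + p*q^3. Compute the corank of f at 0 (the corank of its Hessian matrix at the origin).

2

The Hessian at 0 is [[0, 0], [0, 0]] of rank 0; hence corank 2.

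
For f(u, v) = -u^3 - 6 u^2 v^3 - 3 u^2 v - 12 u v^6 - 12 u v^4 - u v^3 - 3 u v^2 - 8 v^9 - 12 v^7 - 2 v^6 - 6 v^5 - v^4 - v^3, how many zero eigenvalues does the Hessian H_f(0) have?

The Hessian at 0 is [[0, 0], [0, 0]] of rank 0; hence corank 2.

2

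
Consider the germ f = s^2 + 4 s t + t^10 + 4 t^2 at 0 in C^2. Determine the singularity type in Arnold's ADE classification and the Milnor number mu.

Type A9, Milnor number mu = 9.

The Hessian of f at 0 is [[2, 4], [4, 8]] with rank 1, so corank 1. A Groebner basis of the Jacobian ideal J(f) in C{s,t} is {t^9, s + 2*t}; counting standard monomials gives mu = 9. Corank 1: A-series; mu = 9 gives A_9.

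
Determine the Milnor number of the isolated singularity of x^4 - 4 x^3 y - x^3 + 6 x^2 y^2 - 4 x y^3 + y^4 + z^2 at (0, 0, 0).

The Hessian of f at 0 has rank 1. Corank 2; j^3 = -x^3 is a perfect cube, so E-series; the 4-jet and mu = 6 give E_6.

6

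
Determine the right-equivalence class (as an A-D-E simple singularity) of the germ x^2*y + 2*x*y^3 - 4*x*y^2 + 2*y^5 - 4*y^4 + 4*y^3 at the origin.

D_{6}

The Hessian of f at 0 has rank 0. Corank 2; j^3 = y*(x - 2*y)^2 has shape L^2 M (L != M), so D-series; mu = 6 gives D_6.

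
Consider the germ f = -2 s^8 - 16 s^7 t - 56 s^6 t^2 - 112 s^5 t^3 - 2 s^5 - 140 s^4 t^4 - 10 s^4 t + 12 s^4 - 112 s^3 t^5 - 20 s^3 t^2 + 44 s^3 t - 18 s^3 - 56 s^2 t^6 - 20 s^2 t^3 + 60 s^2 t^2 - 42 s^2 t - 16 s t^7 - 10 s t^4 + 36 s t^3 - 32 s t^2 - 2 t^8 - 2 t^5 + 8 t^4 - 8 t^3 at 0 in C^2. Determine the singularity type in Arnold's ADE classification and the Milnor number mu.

Type D_9, Milnor number mu = 9.

The Hessian of f at 0 has rank 0. Corank 2; j^3 = -2*(s + t)*(3*s + 2*t)^2 has shape L^2 M (L != M), so D-series; mu = 9 gives D_9.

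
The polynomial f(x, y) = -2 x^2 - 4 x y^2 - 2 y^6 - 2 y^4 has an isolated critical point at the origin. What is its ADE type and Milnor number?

The Hessian of f at 0 has rank 1. Corank 1: A-series; mu = 5 gives A_5.

Type A_{5}, Milnor number mu = 5.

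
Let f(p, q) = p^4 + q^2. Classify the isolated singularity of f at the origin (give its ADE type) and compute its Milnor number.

The Hessian of f at 0 has rank 1. Corank 1: A-series; mu = 3 gives A_3.

Type A3, Milnor number mu = 3.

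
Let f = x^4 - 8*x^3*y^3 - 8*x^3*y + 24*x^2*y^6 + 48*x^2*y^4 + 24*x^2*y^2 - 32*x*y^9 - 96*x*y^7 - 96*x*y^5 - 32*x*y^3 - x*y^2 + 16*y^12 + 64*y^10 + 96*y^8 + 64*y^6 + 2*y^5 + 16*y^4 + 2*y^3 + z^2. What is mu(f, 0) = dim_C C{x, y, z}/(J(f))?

The Hessian of f at 0 is [[0, 0, 0], [0, 0, 0], [0, 0, 2]] with rank 1, so corank 2. A Groebner basis of the Jacobian ideal J(f) in C{x,y,z} is {x^3 - y^2/4, y^3, x*y - 2*y^2, z}; counting standard monomials gives mu = 5. Corank 2; j^3 = -y^2*(x - 2*y) has shape L^2 M (L != M), so D-series; mu = 5 gives D_5.

5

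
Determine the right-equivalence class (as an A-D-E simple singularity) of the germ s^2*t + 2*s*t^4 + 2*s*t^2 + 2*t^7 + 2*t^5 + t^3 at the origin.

D_{8}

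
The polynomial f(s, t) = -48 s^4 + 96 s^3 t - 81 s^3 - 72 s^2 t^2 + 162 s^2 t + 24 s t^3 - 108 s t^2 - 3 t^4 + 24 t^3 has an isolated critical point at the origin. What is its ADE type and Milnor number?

Type E6, Milnor number mu = 6.

The Hessian of f at 0 is [[0, 0], [0, 0]] with rank 0, so corank 2. A Groebner basis of the Jacobian ideal J(f) in C{s,t} is {t^4, s*t^2 - 11*t^3/18, s^2 - 4*s*t/3 + 4*t^2/9}; counting standard monomials gives mu = 6. Corank 2; j^3 = -3*(3*s - 2*t)^3 is a perfect cube, so E-series; the 4-jet and mu = 6 give E_6.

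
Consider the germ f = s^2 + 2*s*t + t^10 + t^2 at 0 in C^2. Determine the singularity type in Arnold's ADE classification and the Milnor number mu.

Type A9, Milnor number mu = 9.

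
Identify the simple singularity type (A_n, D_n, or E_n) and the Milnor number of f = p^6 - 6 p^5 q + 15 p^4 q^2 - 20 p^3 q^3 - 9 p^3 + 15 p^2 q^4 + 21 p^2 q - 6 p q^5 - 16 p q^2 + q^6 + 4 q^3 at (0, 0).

The Hessian of f at 0 has rank 0. Corank 2; j^3 = -(p - q)*(3*p - 2*q)^2 has shape L^2 M (L != M), so D-series; mu = 7 gives D_7.

Type D7, Milnor number mu = 7.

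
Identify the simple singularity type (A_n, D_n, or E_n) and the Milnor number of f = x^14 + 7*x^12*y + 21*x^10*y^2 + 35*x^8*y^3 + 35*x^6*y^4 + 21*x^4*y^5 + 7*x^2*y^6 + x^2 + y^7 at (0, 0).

The Hessian of f at 0 is [[2, 0], [0, 0]] with rank 1, so corank 1. A Groebner basis of the Jacobian ideal J(f) in C{x,y} is {y^6, x}; counting standard monomials gives mu = 6. Corank 1: A-series; mu = 6 gives A_6.

Type A6, Milnor number mu = 6.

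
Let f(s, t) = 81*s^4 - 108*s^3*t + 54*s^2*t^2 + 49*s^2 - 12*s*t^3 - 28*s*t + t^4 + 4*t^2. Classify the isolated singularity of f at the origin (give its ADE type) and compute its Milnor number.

Type A3, Milnor number mu = 3.

The Hessian of f at 0 has rank 1. Corank 1: A-series; mu = 3 gives A_3.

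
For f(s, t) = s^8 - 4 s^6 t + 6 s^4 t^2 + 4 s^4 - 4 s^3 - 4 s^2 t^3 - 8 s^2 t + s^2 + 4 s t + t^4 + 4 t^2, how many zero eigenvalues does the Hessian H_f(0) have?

Hessian at 0 has rank 1.

1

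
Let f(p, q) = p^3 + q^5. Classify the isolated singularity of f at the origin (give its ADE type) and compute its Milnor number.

The Hessian of f at 0 has rank 0. Corank 2; j^3 = p^3 is a perfect cube, so E-series; the 5-jet and mu = 8 give E_8.

Type E8, Milnor number mu = 8.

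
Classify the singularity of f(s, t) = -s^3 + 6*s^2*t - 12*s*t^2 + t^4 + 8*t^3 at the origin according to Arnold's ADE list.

E_6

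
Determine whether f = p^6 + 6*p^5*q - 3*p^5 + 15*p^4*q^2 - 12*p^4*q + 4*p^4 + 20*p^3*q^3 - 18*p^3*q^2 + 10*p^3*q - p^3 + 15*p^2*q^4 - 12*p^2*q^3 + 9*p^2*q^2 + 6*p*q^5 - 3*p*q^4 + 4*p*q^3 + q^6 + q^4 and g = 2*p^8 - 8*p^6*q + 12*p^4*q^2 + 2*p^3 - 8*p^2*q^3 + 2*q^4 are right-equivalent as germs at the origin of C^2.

Yes.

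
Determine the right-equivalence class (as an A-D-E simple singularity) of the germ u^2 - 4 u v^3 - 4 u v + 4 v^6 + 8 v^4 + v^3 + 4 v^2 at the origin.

The Hessian of f at 0 has rank 1. Corank 1: A-series; mu = 2 gives A_2.

A_{2}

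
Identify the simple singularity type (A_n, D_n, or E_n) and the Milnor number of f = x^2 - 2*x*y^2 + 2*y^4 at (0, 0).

The Hessian of f at 0 has rank 1. Corank 1: A-series; mu = 3 gives A_3.

Type A_3, Milnor number mu = 3.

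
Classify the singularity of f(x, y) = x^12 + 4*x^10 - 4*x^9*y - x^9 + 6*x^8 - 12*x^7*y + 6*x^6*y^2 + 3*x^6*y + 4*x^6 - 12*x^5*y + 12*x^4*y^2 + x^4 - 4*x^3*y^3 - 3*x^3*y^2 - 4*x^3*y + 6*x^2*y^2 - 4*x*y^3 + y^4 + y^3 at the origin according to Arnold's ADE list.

E_6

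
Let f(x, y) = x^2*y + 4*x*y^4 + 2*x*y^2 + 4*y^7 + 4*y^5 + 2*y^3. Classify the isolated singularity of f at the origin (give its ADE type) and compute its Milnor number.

Type D_4, Milnor number mu = 4.

The Hessian of f at 0 has rank 0. Corank 2; j^3 = y*(x^2 + 2*x*y + 2*y^2) splits into three distinct lines over C (the quadratic factor has nonzero discriminant), so D_4.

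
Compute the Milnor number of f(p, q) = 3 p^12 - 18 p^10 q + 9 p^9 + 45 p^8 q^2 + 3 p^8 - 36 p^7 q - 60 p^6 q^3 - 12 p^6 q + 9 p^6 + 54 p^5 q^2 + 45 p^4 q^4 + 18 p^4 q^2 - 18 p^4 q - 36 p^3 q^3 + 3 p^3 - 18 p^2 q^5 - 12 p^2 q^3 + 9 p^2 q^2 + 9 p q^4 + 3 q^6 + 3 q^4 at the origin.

6

The Hessian of f at 0 has rank 0. Corank 2; j^3 = 3*p^3 is a perfect cube, so E-series; the 4-jet and mu = 6 give E_6.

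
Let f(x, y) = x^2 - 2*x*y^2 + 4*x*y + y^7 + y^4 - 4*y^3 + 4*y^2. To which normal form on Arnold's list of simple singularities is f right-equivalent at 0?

A_6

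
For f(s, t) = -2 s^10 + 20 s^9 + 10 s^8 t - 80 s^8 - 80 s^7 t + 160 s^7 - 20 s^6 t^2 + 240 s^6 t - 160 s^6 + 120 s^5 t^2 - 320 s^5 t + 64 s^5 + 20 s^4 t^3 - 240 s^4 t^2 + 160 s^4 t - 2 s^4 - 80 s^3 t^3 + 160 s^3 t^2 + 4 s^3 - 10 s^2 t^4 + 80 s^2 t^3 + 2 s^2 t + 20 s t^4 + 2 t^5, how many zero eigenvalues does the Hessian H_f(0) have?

2

Hessian at 0 has rank 0.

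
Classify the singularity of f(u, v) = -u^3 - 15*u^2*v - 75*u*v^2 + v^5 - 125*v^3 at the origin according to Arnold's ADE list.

E_8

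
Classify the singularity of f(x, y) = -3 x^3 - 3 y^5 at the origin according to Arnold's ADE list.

E8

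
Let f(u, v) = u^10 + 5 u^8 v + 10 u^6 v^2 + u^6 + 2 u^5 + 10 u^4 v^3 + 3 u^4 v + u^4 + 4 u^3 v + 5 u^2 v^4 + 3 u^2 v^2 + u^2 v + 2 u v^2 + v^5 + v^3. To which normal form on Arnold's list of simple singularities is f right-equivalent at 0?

D_{6}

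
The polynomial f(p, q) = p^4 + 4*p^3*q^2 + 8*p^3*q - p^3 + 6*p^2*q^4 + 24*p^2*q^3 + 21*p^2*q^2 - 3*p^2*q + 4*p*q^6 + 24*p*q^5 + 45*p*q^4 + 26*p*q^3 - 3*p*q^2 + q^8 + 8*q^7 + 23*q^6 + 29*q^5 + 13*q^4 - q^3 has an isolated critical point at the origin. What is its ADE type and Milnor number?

The Hessian of f at 0 has rank 0. Corank 2; j^3 = -(p + q)^3 is a perfect cube, so E-series; the 4-jet and mu = 6 give E_6.

Type E6, Milnor number mu = 6.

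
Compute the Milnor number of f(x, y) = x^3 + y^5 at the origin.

8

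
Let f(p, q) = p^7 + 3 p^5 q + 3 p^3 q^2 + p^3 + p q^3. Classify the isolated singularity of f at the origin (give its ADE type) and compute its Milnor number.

Type E_7, Milnor number mu = 7.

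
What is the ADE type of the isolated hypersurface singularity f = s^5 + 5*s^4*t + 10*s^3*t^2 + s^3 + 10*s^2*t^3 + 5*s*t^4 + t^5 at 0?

The Hessian of f at 0 has rank 0. Corank 2; j^3 = s^3 is a perfect cube, so E-series; the 5-jet and mu = 8 give E_8.

E_{8}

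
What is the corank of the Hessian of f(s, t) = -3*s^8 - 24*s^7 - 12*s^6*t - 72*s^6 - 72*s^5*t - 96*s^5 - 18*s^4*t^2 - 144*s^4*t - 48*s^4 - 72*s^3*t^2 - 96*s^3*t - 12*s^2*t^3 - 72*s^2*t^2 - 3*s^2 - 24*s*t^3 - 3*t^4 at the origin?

1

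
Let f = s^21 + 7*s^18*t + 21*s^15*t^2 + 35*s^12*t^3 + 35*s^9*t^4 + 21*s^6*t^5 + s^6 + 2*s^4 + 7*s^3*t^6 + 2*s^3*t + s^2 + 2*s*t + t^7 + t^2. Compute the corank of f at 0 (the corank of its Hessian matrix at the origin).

1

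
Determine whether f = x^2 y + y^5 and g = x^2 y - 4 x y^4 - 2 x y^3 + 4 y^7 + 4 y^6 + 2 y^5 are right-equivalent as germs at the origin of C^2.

Yes.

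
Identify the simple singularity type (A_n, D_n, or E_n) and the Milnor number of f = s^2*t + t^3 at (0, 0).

Type D_{4}, Milnor number mu = 4.

The Hessian of f at 0 has rank 0. Corank 2; j^3 = t*(s^2 + t^2) splits into three distinct lines over C (the quadratic factor has nonzero discriminant), so D_4.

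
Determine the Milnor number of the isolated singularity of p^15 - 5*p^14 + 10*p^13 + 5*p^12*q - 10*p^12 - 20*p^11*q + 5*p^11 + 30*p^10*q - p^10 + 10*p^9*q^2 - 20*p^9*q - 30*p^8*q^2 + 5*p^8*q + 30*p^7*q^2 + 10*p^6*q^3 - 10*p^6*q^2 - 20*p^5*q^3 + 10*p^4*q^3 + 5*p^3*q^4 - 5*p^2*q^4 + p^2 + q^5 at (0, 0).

4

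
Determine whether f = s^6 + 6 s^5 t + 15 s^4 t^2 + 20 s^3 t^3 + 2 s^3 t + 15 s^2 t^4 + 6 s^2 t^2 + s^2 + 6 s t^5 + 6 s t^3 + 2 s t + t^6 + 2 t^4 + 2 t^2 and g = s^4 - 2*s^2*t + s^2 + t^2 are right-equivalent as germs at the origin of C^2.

The Hessian of f at 0 has rank 2. Corank 0: nondegenerate Morse point, so A_1. The Hessian of g at 0 has rank 2. Corank 0: nondegenerate Morse point, so A_1. Both have type A_1, hence right-equivalent.

Yes.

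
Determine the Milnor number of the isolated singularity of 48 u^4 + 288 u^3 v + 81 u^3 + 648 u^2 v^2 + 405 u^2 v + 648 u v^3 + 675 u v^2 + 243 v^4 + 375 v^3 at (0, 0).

The Hessian of f at 0 is [[0, 0], [0, 0]] with rank 0, so corank 2. A Groebner basis of the Jacobian ideal J(f) in C{u,v} is {v^4, u*v^2 + 29*v^3/18, u^2 + 10*u*v/3 + 25*v^2/9}; counting standard monomials gives mu = 6. Corank 2; j^3 = 3*(3*u + 5*v)^3 is a perfect cube, so E-series; the 4-jet and mu = 6 give E_6.

6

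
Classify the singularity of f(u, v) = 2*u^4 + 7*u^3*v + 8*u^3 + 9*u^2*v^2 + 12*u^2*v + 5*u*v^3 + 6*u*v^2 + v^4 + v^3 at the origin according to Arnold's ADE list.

The Hessian of f at 0 has rank 0. Corank 2; j^3 = (2*u + v)^3 is a perfect cube, so E-series; the 4-jet and mu = 7 give E_7.

E7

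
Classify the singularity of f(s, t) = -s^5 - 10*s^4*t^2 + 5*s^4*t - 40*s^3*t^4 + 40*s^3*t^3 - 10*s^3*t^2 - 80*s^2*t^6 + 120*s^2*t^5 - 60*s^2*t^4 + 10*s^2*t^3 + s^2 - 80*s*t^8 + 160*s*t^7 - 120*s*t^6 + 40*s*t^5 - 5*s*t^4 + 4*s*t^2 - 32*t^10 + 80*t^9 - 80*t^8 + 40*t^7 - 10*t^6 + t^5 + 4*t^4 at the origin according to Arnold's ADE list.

The Hessian of f at 0 has rank 1. Corank 1: A-series; mu = 4 gives A_4.

A_{4}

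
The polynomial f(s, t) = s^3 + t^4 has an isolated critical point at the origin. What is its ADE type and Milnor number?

The Hessian of f at 0 has rank 0. Corank 2; j^3 = s^3 is a perfect cube, so E-series; the 4-jet and mu = 6 give E_6.

Type E6, Milnor number mu = 6.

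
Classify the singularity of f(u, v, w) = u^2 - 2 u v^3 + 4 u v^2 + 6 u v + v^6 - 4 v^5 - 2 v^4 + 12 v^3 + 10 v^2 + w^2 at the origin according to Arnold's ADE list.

The Hessian of f at 0 is [[2, 6, 0], [6, 20, 0], [0, 0, 2]] with rank 3, so corank 0. A Groebner basis of the Jacobian ideal J(f) in C{u,v,w} is {u, v, w}; counting standard monomials gives mu = 1. Corank 0: nondegenerate Morse point, so A_1.

A_1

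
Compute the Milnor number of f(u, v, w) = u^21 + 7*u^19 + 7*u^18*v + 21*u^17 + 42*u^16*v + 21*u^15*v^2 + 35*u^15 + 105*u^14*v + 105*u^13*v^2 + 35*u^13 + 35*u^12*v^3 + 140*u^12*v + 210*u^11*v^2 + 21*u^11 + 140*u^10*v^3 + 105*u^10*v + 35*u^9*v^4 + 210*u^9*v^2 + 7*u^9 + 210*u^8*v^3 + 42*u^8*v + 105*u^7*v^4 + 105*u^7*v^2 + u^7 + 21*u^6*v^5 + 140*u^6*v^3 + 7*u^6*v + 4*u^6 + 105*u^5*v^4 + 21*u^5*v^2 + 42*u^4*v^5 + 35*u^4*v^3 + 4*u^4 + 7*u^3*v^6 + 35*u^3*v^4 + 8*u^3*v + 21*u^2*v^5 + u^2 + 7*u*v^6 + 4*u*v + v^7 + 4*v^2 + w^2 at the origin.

6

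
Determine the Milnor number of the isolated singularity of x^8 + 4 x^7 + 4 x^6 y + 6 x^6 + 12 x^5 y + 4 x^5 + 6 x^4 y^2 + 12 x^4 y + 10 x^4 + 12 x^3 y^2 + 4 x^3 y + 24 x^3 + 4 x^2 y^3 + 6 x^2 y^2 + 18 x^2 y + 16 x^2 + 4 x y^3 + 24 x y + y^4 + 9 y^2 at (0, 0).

3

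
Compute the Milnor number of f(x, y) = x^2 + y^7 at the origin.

The Hessian of f at 0 has rank 1. Corank 1: A-series; mu = 6 gives A_6.

6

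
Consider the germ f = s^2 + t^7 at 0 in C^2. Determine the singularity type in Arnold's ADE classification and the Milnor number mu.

Type A6, Milnor number mu = 6.

The Hessian of f at 0 has rank 1. Corank 1: A-series; mu = 6 gives A_6.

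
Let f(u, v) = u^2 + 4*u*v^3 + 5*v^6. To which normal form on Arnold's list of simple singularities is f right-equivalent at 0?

The Hessian of f at 0 has rank 1. Corank 1: A-series; mu = 5 gives A_5.

A5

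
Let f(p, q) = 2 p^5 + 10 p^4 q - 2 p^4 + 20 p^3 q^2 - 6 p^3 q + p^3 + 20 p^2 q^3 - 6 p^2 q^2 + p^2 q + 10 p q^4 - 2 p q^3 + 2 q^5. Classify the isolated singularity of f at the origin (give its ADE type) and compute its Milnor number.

The Hessian of f at 0 has rank 0. Corank 2; j^3 = p^2*(p + q) has shape L^2 M (L != M), so D-series; mu = 6 gives D_6.

Type D_{6}, Milnor number mu = 6.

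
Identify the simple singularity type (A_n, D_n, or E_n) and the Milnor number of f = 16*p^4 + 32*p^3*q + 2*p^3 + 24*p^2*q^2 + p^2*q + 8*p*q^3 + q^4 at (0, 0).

The Hessian of f at 0 has rank 0. Corank 2; j^3 = p^2*(2*p + q) has shape L^2 M (L != M), so D-series; mu = 5 gives D_5.

Type D_{5}, Milnor number mu = 5.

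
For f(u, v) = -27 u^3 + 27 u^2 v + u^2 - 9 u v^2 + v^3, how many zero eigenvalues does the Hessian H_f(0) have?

Hessian at 0 has rank 1.

1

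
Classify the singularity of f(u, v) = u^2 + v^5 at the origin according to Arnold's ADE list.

The Hessian of f at 0 has rank 1. Corank 1: A-series; mu = 4 gives A_4.

A_{4}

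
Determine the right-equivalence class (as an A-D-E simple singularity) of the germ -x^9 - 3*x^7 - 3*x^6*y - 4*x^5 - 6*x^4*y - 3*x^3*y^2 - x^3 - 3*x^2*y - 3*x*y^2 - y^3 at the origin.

E_8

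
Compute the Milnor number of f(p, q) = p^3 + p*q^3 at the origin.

The Hessian of f at 0 has rank 0. Corank 2; j^3 = p^3 is a perfect cube, so E-series; the 4-jet and mu = 7 give E_7.

7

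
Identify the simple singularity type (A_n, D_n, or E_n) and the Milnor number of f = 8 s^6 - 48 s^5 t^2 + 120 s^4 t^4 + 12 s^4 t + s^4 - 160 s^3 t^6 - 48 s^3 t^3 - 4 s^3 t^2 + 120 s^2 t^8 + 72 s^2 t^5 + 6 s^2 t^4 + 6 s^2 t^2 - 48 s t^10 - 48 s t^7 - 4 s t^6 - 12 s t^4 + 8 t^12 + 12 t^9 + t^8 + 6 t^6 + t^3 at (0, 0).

The Hessian of f at 0 has rank 0. Corank 2; j^3 = t^3 is a perfect cube, so E-series; the 4-jet and mu = 6 give E_6.

Type E6, Milnor number mu = 6.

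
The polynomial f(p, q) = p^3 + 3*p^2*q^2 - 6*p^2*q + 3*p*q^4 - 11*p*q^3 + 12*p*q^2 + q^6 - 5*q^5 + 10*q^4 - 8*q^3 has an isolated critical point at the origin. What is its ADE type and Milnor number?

Type E_7, Milnor number mu = 7.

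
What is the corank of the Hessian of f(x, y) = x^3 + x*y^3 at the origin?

The Hessian at 0 is [[0, 0], [0, 0]] of rank 0; hence corank 2.

2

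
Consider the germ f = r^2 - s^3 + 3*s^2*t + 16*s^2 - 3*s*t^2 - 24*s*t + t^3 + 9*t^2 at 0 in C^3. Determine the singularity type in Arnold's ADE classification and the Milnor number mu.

Type A_2, Milnor number mu = 2.

The Hessian of f at 0 is [[32, -24, 0], [-24, 18, 0], [0, 0, 2]] with rank 2, so corank 1. A Groebner basis of the Jacobian ideal J(f) in C{s,t,r} is {t^2, s - 3*t/4, r}; counting standard monomials gives mu = 2. Corank 1: A-series; mu = 2 gives A_2.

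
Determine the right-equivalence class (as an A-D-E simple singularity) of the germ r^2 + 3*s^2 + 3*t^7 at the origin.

A_6

The Hessian of f at 0 is [[6, 0, 0], [0, 0, 0], [0, 0, 2]] with rank 2, so corank 1. A Groebner basis of the Jacobian ideal J(f) in C{s,t,r} is {t^6, s, r}; counting standard monomials gives mu = 6. Corank 1: A-series; mu = 6 gives A_6.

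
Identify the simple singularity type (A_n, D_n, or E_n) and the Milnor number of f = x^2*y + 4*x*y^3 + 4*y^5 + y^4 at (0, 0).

The Hessian of f at 0 has rank 0. Corank 2; j^3 = x^2*y has shape L^2 M (L != M), so D-series; mu = 5 gives D_5.

Type D_{5}, Milnor number mu = 5.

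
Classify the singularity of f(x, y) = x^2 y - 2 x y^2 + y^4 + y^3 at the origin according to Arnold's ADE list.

The Hessian of f at 0 has rank 0. Corank 2; j^3 = y*(x - y)^2 has shape L^2 M (L != M), so D-series; mu = 5 gives D_5.

D_{5}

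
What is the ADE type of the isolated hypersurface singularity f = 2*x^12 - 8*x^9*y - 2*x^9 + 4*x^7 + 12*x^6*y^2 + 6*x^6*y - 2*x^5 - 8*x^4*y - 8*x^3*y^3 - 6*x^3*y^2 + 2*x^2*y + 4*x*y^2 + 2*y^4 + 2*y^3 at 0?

D5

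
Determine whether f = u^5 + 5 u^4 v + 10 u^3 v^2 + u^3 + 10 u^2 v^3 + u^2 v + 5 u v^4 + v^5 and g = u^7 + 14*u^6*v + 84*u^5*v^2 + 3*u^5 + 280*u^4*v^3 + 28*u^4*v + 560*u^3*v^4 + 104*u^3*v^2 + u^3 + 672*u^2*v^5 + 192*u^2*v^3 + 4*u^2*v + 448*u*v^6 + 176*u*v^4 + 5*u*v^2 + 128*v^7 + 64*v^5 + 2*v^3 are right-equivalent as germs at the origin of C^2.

Yes.

The Hessian of f at 0 is [[0, 0], [0, 0]] with rank 0, so corank 2. A Groebner basis of the Jacobian ideal J(f) in C{u,v} is {-u*v/5 + v^4, u*v^2, u^2 + u*v}; counting standard monomials gives mu = 6. Corank 2; j^3 = u^2*(u + v) has shape L^2 M (L != M), so D-series; mu = 6 gives D_6. The Hessian of g at 0 is [[0, 0], [0, 0]] with rank 0, so corank 2. A Groebner basis of the Jacobian ideal J(g) in C{u,v} is {-u*v/4 + v^4 - v^2/4, u*v^2 + v^3, u^2 + 13*u*v/4 + 9*v^2/4}; counting standard monomials gives mu = 6. Corank 2; j^3 = (u + v)^2*(u + 2*v) has shape L^2 M (L != M), so D-series; mu = 6 gives D_6. Both have type D_6, hence right-equivalent.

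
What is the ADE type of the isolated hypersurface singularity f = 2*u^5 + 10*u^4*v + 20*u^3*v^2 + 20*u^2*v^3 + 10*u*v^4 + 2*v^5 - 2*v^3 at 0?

E8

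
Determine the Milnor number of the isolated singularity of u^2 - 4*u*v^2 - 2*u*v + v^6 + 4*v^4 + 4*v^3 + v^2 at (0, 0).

5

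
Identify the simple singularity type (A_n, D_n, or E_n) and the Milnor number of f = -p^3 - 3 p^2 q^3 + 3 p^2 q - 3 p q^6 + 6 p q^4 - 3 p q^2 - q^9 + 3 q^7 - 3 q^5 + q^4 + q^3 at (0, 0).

Type E_6, Milnor number mu = 6.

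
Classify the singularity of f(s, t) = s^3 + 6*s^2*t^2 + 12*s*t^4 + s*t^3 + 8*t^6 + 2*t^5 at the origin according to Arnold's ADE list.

The Hessian of f at 0 is [[0, 0], [0, 0]] with rank 0, so corank 2. A Groebner basis of the Jacobian ideal J(f) in C{s,t} is {-s^2/4 + t^4 - t^3/12, s^3, s^2*t + s^2/12 + t^3/36, s^2/2 + s*t^2 + t^3/6}; counting standard monomials gives mu = 7. Corank 2; j^3 = s^3 is a perfect cube, so E-series; the 4-jet and mu = 7 give E_7.

E_7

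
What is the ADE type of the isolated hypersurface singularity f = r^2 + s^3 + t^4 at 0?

E6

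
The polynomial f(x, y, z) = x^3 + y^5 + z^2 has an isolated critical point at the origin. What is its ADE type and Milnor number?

The Hessian of f at 0 is [[0, 0, 0], [0, 0, 0], [0, 0, 2]] with rank 1, so corank 2. A Groebner basis of the Jacobian ideal J(f) in C{x,y,z} is {y^4, x^2, z}; counting standard monomials gives mu = 8. Corank 2; j^3 = x^3 is a perfect cube, so E-series; the 5-jet and mu = 8 give E_8.

Type E8, Milnor number mu = 8.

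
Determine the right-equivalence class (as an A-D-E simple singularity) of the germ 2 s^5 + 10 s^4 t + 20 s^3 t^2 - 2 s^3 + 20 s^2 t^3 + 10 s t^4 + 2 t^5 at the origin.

The Hessian of f at 0 has rank 0. Corank 2; j^3 = -2*s^3 is a perfect cube, so E-series; the 5-jet and mu = 8 give E_8.

E8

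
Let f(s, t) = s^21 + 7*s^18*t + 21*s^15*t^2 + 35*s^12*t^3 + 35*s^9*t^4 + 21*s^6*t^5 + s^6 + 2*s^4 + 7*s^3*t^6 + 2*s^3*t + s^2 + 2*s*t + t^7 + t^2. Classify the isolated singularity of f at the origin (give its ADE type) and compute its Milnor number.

Type A_6, Milnor number mu = 6.

The Hessian of f at 0 is [[2, 2], [2, 2]] with rank 1, so corank 1. A Groebner basis of the Jacobian ideal J(f) in C{s,t} is {-s*t + t^4 - t^2, s*t^2 + s/3 + 2*t^3/3 + t/3, s^2 + 2*s*t + t^2}; counting standard monomials gives mu = 6. Corank 1: A-series; mu = 6 gives A_6.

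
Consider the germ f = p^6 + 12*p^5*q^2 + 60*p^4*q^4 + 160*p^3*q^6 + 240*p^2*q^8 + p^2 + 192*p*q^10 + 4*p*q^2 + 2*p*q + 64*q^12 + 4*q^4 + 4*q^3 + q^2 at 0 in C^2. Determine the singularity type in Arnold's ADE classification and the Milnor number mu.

The Hessian of f at 0 is [[2, 2], [2, 2]] with rank 1, so corank 1. A Groebner basis of the Jacobian ideal J(f) in C{p,q} is {p^3 + 3*p^2/2 + 5*p*q/2 - p/2 - q/2, p^2*q - p^2 - 3*p*q/2 + p/4 + q/4, p/2 + q^2 + q/2}; counting standard monomials gives mu = 5. Corank 1: A-series; mu = 5 gives A_5.

Type A_5, Milnor number mu = 5.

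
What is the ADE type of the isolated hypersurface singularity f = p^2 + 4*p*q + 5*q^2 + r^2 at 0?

A1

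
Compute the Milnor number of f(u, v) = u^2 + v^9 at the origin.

8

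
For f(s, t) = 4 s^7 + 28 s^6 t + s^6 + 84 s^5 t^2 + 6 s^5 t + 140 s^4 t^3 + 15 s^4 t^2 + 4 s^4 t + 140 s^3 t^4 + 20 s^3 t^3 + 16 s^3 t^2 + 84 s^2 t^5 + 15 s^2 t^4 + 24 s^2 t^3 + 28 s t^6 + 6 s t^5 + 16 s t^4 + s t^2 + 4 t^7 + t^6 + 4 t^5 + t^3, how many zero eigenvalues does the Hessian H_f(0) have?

Hessian at 0 has rank 0.

2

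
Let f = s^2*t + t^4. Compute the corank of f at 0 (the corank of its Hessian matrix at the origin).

2

Hessian at 0 has rank 0.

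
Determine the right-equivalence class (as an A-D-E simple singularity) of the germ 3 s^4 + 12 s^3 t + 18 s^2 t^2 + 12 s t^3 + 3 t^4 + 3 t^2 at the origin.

A_3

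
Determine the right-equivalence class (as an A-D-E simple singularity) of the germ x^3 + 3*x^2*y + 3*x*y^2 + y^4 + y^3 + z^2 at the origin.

E6

The Hessian of f at 0 is [[0, 0, 0], [0, 0, 0], [0, 0, 2]] with rank 1, so corank 2. A Groebner basis of the Jacobian ideal J(f) in C{x,y,z} is {y^3, x^2 + 2*x*y + y^2, z}; counting standard monomials gives mu = 6. Corank 2; j^3 = (x + y)^3 is a perfect cube, so E-series; the 4-jet and mu = 6 give E_6.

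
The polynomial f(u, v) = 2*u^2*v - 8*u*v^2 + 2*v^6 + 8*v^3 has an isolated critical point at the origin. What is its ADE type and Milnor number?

Type D7, Milnor number mu = 7.

The Hessian of f at 0 is [[0, 0], [0, 0]] with rank 0, so corank 2. A Groebner basis of the Jacobian ideal J(f) in C{u,v} is {u^2/6 + v^5 - 2*v^2/3, u^3 - 8*v^3, u*v - 2*v^2}; counting standard monomials gives mu = 7. Corank 2; j^3 = 2*v*(u - 2*v)^2 has shape L^2 M (L != M), so D-series; mu = 7 gives D_7.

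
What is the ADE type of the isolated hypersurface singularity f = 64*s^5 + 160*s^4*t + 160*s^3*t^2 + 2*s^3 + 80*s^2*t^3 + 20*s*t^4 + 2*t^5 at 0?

E_8

The Hessian of f at 0 is [[0, 0], [0, 0]] with rank 0, so corank 2. A Groebner basis of the Jacobian ideal J(f) in C{s,t} is {t^5, s*t^3 + t^4/8, s^2}; counting standard monomials gives mu = 8. Corank 2; j^3 = 2*s^3 is a perfect cube, so E-series; the 5-jet and mu = 8 give E_8.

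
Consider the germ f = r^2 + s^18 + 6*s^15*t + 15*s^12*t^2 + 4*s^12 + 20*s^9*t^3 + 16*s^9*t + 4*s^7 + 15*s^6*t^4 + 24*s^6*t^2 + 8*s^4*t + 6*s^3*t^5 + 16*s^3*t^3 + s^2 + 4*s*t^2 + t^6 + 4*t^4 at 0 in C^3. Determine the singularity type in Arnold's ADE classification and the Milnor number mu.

Type A_5, Milnor number mu = 5.

The Hessian of f at 0 has rank 2. Corank 1: A-series; mu = 5 gives A_5.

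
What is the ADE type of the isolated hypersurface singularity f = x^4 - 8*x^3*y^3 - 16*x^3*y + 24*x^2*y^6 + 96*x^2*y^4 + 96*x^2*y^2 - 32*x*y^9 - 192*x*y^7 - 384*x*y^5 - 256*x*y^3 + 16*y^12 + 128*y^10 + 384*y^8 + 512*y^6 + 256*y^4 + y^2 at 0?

A_{3}

The Hessian of f at 0 is [[0, 0], [0, 2]] with rank 1, so corank 1. A Groebner basis of the Jacobian ideal J(f) in C{x,y} is {x^3, y}; counting standard monomials gives mu = 3. Corank 1: A-series; mu = 3 gives A_3.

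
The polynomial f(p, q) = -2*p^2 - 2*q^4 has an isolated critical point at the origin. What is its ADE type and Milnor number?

The Hessian of f at 0 is [[-4, 0], [0, 0]] with rank 1, so corank 1. A Groebner basis of the Jacobian ideal J(f) in C{p,q} is {q^3, p}; counting standard monomials gives mu = 3. Corank 1: A-series; mu = 3 gives A_3.

Type A_{3}, Milnor number mu = 3.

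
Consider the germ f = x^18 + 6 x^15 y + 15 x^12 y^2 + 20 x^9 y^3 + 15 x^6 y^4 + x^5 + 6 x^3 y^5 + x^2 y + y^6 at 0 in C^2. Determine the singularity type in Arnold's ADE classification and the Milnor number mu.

Type D7, Milnor number mu = 7.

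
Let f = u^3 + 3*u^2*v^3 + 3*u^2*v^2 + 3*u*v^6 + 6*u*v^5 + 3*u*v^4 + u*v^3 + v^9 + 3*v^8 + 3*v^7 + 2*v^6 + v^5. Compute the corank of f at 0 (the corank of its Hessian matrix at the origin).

2

The Hessian at 0 is [[0, 0], [0, 0]] of rank 0; hence corank 2.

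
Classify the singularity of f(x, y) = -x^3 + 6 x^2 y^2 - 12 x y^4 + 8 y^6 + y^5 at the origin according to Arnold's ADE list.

E_8

The Hessian of f at 0 has rank 0. Corank 2; j^3 = -x^3 is a perfect cube, so E-series; the 5-jet and mu = 8 give E_8.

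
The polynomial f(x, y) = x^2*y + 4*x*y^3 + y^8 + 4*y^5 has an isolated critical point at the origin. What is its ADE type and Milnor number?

Type D_{9}, Milnor number mu = 9.

The Hessian of f at 0 is [[0, 0], [0, 0]] with rank 0, so corank 2. A Groebner basis of the Jacobian ideal J(f) in C{x,y} is {x^4, x^3*y - x^2 - 2*x*y^2, x^3/2 + x^2*y^2, x*y/2 + y^3}; counting standard monomials gives mu = 9. Corank 2; j^3 = x^2*y has shape L^2 M (L != M), so D-series; mu = 9 gives D_9.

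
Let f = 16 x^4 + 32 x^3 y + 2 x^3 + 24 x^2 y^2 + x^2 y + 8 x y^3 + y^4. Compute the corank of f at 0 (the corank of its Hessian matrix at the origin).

Hessian at 0 has rank 0.

2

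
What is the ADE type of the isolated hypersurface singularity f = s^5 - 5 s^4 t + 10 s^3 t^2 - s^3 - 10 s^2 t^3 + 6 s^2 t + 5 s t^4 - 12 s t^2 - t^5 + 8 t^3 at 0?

The Hessian of f at 0 has rank 0. Corank 2; j^3 = -(s - 2*t)^3 is a perfect cube, so E-series; the 5-jet and mu = 8 give E_8.

E8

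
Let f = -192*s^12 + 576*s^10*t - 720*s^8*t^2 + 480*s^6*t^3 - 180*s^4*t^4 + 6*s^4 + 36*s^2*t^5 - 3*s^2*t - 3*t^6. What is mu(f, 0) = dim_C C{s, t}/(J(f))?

The Hessian of f at 0 has rank 0. Corank 2; j^3 = -3*s^2*t has shape L^2 M (L != M), so D-series; mu = 7 gives D_7.

7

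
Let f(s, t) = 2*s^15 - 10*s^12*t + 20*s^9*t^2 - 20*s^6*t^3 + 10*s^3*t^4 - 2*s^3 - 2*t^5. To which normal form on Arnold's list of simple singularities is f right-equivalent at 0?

E8

The Hessian of f at 0 has rank 0. Corank 2; j^3 = -2*s^3 is a perfect cube, so E-series; the 5-jet and mu = 8 give E_8.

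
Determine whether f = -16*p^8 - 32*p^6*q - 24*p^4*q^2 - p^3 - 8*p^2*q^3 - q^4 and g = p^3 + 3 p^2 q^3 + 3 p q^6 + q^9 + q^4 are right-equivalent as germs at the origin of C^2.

The Hessian of f at 0 has rank 0. Corank 2; j^3 = -p^3 is a perfect cube, so E-series; the 4-jet and mu = 6 give E_6. The Hessian of g at 0 has rank 0. Corank 2; j^3 = p^3 is a perfect cube, so E-series; the 4-jet and mu = 6 give E_6. Both have type E_6, hence right-equivalent.

Yes.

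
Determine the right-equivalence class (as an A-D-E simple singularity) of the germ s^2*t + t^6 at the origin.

D7

The Hessian of f at 0 is [[0, 0], [0, 0]] with rank 0, so corank 2. A Groebner basis of the Jacobian ideal J(f) in C{s,t} is {s^2/6 + t^5, s^3, s*t}; counting standard monomials gives mu = 7. Corank 2; j^3 = s^2*t has shape L^2 M (L != M), so D-series; mu = 7 gives D_7.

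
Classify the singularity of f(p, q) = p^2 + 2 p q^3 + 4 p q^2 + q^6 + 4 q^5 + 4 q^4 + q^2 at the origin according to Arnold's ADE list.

The Hessian of f at 0 has rank 2. Corank 0: nondegenerate Morse point, so A_1.

A_{1}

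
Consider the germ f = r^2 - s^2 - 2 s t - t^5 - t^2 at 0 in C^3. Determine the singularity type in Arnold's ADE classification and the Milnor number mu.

Type A_4, Milnor number mu = 4.

The Hessian of f at 0 is [[-2, -2, 0], [-2, -2, 0], [0, 0, 2]] with rank 2, so corank 1. A Groebner basis of the Jacobian ideal J(f) in C{s,t,r} is {t^4, s + t, r}; counting standard monomials gives mu = 4. Corank 1: A-series; mu = 4 gives A_4.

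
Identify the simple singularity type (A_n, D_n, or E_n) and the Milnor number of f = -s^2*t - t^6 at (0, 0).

Type D_{7}, Milnor number mu = 7.

The Hessian of f at 0 has rank 0. Corank 2; j^3 = -s^2*t has shape L^2 M (L != M), so D-series; mu = 7 gives D_7.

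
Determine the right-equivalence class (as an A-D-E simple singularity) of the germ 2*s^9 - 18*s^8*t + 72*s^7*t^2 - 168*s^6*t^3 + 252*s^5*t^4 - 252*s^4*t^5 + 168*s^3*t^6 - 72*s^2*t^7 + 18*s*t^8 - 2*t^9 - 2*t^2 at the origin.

A_{8}

The Hessian of f at 0 has rank 1. Corank 1: A-series; mu = 8 gives A_8.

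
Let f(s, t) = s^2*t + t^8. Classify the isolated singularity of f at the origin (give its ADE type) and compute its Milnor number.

Type D_{9}, Milnor number mu = 9.

The Hessian of f at 0 is [[0, 0], [0, 0]] with rank 0, so corank 2. A Groebner basis of the Jacobian ideal J(f) in C{s,t} is {s^2/8 + t^7, s^3, s*t}; counting standard monomials gives mu = 9. Corank 2; j^3 = s^2*t has shape L^2 M (L != M), so D-series; mu = 9 gives D_9.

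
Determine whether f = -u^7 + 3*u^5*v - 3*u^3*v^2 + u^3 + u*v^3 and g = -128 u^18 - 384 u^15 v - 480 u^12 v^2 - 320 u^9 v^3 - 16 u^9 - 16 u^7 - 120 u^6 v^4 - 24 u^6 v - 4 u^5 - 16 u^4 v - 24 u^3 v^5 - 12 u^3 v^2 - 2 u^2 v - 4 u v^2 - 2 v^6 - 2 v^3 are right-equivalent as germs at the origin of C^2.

No.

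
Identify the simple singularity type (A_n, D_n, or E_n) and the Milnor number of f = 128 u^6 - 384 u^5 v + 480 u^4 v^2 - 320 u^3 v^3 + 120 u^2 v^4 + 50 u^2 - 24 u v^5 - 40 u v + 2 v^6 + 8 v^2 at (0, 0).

Type A_{5}, Milnor number mu = 5.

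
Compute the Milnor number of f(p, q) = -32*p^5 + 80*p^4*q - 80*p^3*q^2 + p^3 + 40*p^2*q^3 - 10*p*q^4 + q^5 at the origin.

8

The Hessian of f at 0 has rank 0. Corank 2; j^3 = p^3 is a perfect cube, so E-series; the 5-jet and mu = 8 give E_8.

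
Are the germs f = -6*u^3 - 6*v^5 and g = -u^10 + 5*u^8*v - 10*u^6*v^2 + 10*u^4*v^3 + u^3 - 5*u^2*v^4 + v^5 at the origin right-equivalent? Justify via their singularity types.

Yes.

The Hessian of f at 0 is [[0, 0], [0, 0]] with rank 0, so corank 2. A Groebner basis of the Jacobian ideal J(f) in C{u,v} is {v^4, u^2}; counting standard monomials gives mu = 8. Corank 2; j^3 = -6*u^3 is a perfect cube, so E-series; the 5-jet and mu = 8 give E_8. The Hessian of g at 0 is [[0, 0], [0, 0]] with rank 0, so corank 2. A Groebner basis of the Jacobian ideal J(g) in C{u,v} is {v^4, u^2}; counting standard monomials gives mu = 8. Corank 2; j^3 = u^3 is a perfect cube, so E-series; the 5-jet and mu = 8 give E_8. Both have type E_8, hence right-equivalent.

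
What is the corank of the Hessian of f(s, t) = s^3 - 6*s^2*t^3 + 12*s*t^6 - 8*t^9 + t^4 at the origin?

2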